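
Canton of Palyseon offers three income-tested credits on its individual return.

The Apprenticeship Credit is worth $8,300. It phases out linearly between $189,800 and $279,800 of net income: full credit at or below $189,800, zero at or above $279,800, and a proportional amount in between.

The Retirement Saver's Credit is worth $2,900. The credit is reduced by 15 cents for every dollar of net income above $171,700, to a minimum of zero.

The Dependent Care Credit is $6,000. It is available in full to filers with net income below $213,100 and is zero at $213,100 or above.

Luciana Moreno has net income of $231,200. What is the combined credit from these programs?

Apprenticeship Credit: $231,200 is $41,400 into a $90,000 phase-out range, leaving 48,600/90,000 of the credit: $8,300 × 48,600/90,000 = $4,482.
Retirement Saver's Credit: 15% of the $59,500 excess over $171,700 is $8,925 ≥ base, so the credit is $0.
Dependent Care Credit: $231,200 meets or exceeds the $213,100 cutoff, so the credit is $0.
Total: $4,482 + $0 + $0 = $4,482.

$4,482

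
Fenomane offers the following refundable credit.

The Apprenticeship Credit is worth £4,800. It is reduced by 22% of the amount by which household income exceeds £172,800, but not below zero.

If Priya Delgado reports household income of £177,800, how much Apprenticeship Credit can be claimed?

Apprenticeship Credit: 22% of the £5,000 excess over £172,800 is £1,100; credit = £4,800 − £1,100 = £3,700.

£3,700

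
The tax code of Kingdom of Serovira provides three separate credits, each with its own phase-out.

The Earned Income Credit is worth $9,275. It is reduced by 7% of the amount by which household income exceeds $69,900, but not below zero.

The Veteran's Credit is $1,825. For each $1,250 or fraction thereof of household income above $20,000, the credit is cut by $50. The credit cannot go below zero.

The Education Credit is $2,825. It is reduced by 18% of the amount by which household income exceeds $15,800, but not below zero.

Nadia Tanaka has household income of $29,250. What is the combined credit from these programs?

$11,104

Earned Income Credit: $29,250 is at or below the $69,900 threshold, so the full $9,275 applies.
Veteran's Credit: income exceeds $20,000 by $9,250, which is 8 full-or-partial $1,250 increments; reduction = 8 × $50 = $400, leaving $1,425.
Education Credit: 18% of the $13,450 excess over $15,800 is $2,421; credit = $2,825 − $2,421 = $404.
Total: $9,275 + $1,425 + $404 = $11,104.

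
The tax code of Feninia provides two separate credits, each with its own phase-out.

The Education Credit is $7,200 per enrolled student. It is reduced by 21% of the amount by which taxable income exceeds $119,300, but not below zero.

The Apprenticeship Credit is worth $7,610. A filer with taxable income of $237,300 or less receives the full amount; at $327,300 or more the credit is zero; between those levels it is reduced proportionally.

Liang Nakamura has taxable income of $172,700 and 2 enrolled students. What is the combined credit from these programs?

Education Credit: base = 2 × $7,200 = $14,400. 21% of the $53,400 excess over $119,300 is $11,214; credit = $14,400 − $11,214 = $3,186.
Apprenticeship Credit: $172,700 is at or below the $237,300 threshold, so the full $7,610 applies.
Total: $3,186 + $7,610 = $10,796.

$10,796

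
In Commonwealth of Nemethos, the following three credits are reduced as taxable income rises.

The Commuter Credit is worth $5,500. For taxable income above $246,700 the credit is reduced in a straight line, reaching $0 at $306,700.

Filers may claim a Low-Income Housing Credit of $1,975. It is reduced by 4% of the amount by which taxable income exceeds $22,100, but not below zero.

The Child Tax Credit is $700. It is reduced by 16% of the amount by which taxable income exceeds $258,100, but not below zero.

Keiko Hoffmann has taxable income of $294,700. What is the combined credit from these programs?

$1,100

Commuter Credit: $294,700 is $48,000 into a $60,000 phase-out range, leaving 12,000/60,000 of the credit: $5,500 × 12,000/60,000 = $1,100.
Low-Income Housing Credit: 4% of the $272,600 excess over $22,100 is $10,904 ≥ base, so the credit is $0.
Child Tax Credit: 16% of the $36,600 excess over $258,100 is $5,856 ≥ base, so the credit is $0.
Total: $1,100 + $0 + $0 = $1,100.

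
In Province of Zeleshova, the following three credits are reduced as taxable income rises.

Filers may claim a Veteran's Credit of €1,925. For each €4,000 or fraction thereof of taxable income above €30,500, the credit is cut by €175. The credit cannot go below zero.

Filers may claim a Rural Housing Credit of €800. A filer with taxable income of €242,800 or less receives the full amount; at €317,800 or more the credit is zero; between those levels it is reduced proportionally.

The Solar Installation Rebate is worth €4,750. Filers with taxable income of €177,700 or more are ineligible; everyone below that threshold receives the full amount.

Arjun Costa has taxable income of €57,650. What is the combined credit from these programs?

Veteran's Credit: income exceeds €30,500 by €27,150, which is 7 full-or-partial €4,000 increments; reduction = 7 × €175 = €1,225, leaving €700.
Rural Housing Credit: €57,650 is at or below the €242,800 threshold, so the full €800 applies.
Solar Installation Rebate: €57,650 is below the €177,700 cutoff, so the full €4,750 applies.
Total: €700 + €800 + €4,750 = €6,250.

€6,250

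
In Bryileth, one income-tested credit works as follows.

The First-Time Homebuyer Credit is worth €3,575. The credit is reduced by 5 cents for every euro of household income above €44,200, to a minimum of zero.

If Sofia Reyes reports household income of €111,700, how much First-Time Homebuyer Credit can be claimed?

First-Time Homebuyer Credit: 5% of the €67,500 excess over €44,200 is €3,375; credit = €3,575 − €3,375 = €200.

€200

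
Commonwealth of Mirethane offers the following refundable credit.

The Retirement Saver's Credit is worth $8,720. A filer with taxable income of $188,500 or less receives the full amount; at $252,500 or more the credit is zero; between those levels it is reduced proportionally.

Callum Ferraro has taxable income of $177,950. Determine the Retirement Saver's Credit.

Retirement Saver's Credit: $177,950 is at or below the $188,500 threshold, so the full $8,720 applies.

$8,720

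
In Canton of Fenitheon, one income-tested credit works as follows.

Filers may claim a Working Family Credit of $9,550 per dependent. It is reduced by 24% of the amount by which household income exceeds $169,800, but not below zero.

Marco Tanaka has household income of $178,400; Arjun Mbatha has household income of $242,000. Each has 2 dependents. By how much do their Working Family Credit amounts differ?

$15,264

Marco ($178,400): Working Family Credit: base = 2 × $9,550 = $19,100. 24% of the $8,600 excess over $169,800 is $2,064; credit = $19,100 − $2,064 = $17,036.
Arjun ($242,000): Working Family Credit: base = 2 × $9,550 = $19,100. 24% of the $72,200 excess over $169,800 is $17,328; credit = $19,100 − $17,328 = $1,772.
Difference: |$17,036 − $1,772| = $15,264.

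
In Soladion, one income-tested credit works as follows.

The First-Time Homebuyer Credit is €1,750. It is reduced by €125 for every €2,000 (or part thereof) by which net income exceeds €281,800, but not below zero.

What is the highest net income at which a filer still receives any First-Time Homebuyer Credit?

€307,800

After 13 increments the reduction is 13 × €125 = €1,625, leaving €125; one more increment wipes it out. Increment 13 ends at excess 13 × €2,000 = €26,000, so the highest qualifying income is €281,800 + €26,000 = €307,800.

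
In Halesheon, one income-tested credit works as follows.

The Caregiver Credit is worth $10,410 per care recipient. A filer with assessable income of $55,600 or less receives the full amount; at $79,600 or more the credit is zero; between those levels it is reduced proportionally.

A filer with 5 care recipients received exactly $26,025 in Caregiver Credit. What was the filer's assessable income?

$67,600

Full credit = 5 × $10,410 = $52,050.
$26,025 is 26,025/52,050 of the full $52,050, so 26,025/52,050 of the $24,000 range has been used: income = $55,600 + $24,000 × 26,025/52,050 = $67,600.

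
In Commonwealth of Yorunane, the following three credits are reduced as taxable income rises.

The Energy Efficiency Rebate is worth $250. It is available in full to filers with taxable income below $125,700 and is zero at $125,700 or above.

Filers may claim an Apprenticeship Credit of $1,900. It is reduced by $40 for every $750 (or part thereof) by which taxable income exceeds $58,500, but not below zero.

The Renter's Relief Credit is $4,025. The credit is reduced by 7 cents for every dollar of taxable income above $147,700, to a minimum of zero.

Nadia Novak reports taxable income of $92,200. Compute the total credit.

Energy Efficiency Rebate: $92,200 is below the $125,700 cutoff, so the full $250 applies.
Apprenticeship Credit: income exceeds $58,500 by $33,700, which is 45 full-or-partial $750 increments; reduction = 45 × $40 = $1,800, leaving $100.
Renter's Relief Credit: $92,200 is at or below the $147,700 threshold, so the full $4,025 applies.
Total: $250 + $100 + $4,025 = $4,375.

$4,375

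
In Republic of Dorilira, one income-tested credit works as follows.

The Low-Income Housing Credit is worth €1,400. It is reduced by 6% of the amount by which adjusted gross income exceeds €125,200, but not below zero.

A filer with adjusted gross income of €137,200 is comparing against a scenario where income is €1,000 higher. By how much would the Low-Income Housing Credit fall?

€60

At €137,200 — 6% of the €12,000 excess over €125,200 is €720; credit = €1,400 − €720 = €680.
At €138,200 — 6% of the €13,000 excess over €125,200 is €780; credit = €1,400 − €780 = €620.
Lost: €680 − €620 = €60.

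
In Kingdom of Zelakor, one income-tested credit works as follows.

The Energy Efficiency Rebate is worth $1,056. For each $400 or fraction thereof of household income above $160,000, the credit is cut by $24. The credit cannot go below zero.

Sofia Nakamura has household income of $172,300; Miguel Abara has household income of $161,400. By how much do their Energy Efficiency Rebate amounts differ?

Sofia ($172,300): Energy Efficiency Rebate: income exceeds $160,000 by $12,300, which is 31 full-or-partial $400 increments; reduction = 31 × $24 = $744, leaving $312.
Miguel ($161,400): Energy Efficiency Rebate: income exceeds $160,000 by $1,400, which is 4 full-or-partial $400 increments; reduction = 4 × $24 = $96, leaving $960.
Difference: |$312 − $960| = $648.

$648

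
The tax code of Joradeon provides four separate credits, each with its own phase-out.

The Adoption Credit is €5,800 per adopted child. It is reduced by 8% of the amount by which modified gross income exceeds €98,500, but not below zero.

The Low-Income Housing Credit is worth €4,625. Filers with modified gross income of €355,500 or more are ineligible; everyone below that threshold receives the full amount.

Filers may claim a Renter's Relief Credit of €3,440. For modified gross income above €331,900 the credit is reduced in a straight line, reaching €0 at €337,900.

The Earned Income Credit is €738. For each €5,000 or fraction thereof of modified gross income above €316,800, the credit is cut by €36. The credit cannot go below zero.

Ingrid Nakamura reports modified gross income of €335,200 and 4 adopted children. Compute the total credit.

Adoption Credit: base = 4 × €5,800 = €23,200. 8% of the €236,700 excess over €98,500 is €18,936; credit = €23,200 − €18,936 = €4,264.
Low-Income Housing Credit: €335,200 is below the €355,500 cutoff, so the full €4,625 applies.
Renter's Relief Credit: €335,200 is €3,300 into a €6,000 phase-out range, leaving 2,700/6,000 of the credit: €3,440 × 2,700/6,000 = €1,548.
Earned Income Credit: income exceeds €316,800 by €18,400, which is 4 full-or-partial €5,000 increments; reduction = 4 × €36 = €144, leaving €594.
Total: €4,264 + €4,625 + €1,548 + €594 = €11,031.

€11,031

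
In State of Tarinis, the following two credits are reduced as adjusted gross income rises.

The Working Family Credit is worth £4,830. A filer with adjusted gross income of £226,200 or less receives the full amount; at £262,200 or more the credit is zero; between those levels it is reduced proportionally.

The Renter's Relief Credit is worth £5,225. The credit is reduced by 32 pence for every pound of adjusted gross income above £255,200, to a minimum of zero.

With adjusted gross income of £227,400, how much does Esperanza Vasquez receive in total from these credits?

Working Family Credit: £227,400 is £1,200 into a £36,000 phase-out range, leaving 34,800/36,000 of the credit: £4,830 × 34,800/36,000 = £4,669.
Renter's Relief Credit: £227,400 is at or below the £255,200 threshold, so the full £5,225 applies.
Total: £4,669 + £5,225 = £9,894.

£9,894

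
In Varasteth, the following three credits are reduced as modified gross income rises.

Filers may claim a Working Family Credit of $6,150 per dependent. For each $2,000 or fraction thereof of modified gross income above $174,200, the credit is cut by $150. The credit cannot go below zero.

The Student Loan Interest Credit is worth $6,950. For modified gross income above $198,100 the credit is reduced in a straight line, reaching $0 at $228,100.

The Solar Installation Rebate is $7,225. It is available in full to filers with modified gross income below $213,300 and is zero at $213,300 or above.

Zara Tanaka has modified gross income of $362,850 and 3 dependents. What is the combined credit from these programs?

Working Family Credit: base = 3 × $6,150 = $18,450. income exceeds $174,200 by $188,650, which is 95 full-or-partial $2,000 increments; reduction = 95 × $150 = $14,250, leaving $4,200.
Student Loan Interest Credit: $362,850 is at or above $228,100, so the credit is $0.
Solar Installation Rebate: $362,850 meets or exceeds the $213,300 cutoff, so the credit is $0.
Total: $4,200 + $0 + $0 = $4,200.

$4,200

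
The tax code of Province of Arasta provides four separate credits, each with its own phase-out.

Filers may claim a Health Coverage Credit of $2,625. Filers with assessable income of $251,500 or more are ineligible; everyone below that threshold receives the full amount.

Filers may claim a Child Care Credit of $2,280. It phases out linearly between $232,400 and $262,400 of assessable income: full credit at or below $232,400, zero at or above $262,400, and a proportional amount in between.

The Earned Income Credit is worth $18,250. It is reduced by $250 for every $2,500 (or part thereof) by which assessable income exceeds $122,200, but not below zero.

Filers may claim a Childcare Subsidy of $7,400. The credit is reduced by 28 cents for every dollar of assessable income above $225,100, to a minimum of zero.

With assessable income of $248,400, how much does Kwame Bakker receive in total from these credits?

$10,065

Health Coverage Credit: $248,400 is below the $251,500 cutoff, so the full $2,625 applies.
Child Care Credit: $248,400 is $16,000 into a $30,000 phase-out range, leaving 14,000/30,000 of the credit: $2,280 × 14,000/30,000 = $1,064.
Earned Income Credit: income exceeds $122,200 by $126,200, which is 51 full-or-partial $2,500 increments; reduction = 51 × $250 = $12,750, leaving $5,500.
Childcare Subsidy: 28% of the $23,300 excess over $225,100 is $6,524; credit = $7,400 − $6,524 = $876.
Total: $2,625 + $1,064 + $5,500 + $876 = $10,065.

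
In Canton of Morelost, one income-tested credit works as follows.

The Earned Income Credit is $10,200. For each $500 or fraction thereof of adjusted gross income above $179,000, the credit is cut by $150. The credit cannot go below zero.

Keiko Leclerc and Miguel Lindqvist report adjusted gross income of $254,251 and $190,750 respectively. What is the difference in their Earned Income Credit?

Keiko ($254,251): Earned Income Credit: income exceeds $179,000 by $75,251 → 151 increments × $150 = $22,650 ≥ base, so the credit is $0.
Miguel ($190,750): Earned Income Credit: income exceeds $179,000 by $11,750, which is 24 full-or-partial $500 increments; reduction = 24 × $150 = $3,600, leaving $6,600.
Difference: |$0 − $6,600| = $6,600.

$6,600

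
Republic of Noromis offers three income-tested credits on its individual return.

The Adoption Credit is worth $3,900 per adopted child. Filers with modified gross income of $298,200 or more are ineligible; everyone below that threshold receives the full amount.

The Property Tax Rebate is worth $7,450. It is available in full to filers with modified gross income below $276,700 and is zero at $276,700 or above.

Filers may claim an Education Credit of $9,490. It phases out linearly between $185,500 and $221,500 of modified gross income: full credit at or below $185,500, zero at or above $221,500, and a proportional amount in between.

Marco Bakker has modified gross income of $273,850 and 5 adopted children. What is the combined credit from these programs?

$26,950

Adoption Credit: base = 5 × $3,900 = $19,500. $273,850 is below the $298,200 cutoff, so the full $19,500 applies.
Property Tax Rebate: $273,850 is below the $276,700 cutoff, so the full $7,450 applies.
Education Credit: $273,850 is at or above $221,500, so the credit is $0.
Total: $19,500 + $7,450 + $0 = $26,950.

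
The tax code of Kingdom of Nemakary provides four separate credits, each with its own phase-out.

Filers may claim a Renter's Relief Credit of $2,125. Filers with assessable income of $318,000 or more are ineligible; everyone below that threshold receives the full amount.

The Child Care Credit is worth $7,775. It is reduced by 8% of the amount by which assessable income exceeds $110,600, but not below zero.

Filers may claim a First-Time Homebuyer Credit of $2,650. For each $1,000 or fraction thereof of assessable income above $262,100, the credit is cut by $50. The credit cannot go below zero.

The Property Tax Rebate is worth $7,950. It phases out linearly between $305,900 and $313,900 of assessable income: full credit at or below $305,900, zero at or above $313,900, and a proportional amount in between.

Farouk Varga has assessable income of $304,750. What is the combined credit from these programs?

$10,575

Renter's Relief Credit: $304,750 is below the $318,000 cutoff, so the full $2,125 applies.
Child Care Credit: 8% of the $194,150 excess over $110,600 is $15,532 ≥ base, so the credit is $0.
First-Time Homebuyer Credit: income exceeds $262,100 by $42,650, which is 43 full-or-partial $1,000 increments; reduction = 43 × $50 = $2,150, leaving $500.
Property Tax Rebate: $304,750 is at or below the $305,900 threshold, so the full $7,950 applies.
Total: $2,125 + $0 + $500 + $7,950 = $10,575.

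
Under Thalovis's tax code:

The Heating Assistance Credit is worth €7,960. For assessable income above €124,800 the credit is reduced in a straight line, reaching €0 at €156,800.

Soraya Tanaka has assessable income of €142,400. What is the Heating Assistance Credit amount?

€3,582

Heating Assistance Credit: €142,400 is €17,600 into a €32,000 phase-out range, leaving 14,400/32,000 of the credit: €7,960 × 14,400/32,000 = €3,582.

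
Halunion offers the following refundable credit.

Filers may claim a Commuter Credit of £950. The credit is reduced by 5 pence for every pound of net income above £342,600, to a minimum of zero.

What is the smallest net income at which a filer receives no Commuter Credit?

The credit falls by 5% of each pound above £342,600, so it reaches zero when the excess is £950 / 5% = £19,000: income = £342,600 + £19,000 = £361,600.

£361,600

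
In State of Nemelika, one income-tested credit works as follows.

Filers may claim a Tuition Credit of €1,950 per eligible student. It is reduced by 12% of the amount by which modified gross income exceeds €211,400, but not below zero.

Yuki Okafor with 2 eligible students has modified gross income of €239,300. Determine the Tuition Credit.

Tuition Credit: base = 2 × €1,950 = €3,900. 12% of the €27,900 excess over €211,400 is €3,348; credit = €3,900 − €3,348 = €552.

€552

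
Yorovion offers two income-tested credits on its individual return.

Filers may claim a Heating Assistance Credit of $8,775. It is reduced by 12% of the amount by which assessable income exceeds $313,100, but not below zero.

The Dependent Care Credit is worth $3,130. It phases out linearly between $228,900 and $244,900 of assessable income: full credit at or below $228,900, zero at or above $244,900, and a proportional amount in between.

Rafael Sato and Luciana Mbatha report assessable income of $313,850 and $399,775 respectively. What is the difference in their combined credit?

$8,685

Rafael ($313,850): Heating Assistance Credit: 12% of the $750 excess over $313,100 is $90; credit = $8,775 − $90 = $8,685. Dependent Care Credit: $313,850 is at or above $244,900, so the credit is $0. total $8,685 + $0 = $8,685
Luciana ($399,775): Heating Assistance Credit: 12% of the $86,675 excess over $313,100 is $10,401 ≥ base, so the credit is $0. Dependent Care Credit: $399,775 is at or above $244,900, so the credit is $0. total $0 + $0 = $0
Difference: |$8,685 − $0| = $8,685.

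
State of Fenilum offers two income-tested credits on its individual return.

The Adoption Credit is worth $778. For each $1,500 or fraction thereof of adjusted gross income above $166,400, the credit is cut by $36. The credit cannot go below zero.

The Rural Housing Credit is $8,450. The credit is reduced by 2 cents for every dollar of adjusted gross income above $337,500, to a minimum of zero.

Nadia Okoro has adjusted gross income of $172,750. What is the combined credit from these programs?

Adoption Credit: income exceeds $166,400 by $6,350, which is 5 full-or-partial $1,500 increments; reduction = 5 × $36 = $180, leaving $598.
Rural Housing Credit: $172,750 is at or below the $337,500 threshold, so the full $8,450 applies.
Total: $598 + $8,450 = $9,048.

$9,048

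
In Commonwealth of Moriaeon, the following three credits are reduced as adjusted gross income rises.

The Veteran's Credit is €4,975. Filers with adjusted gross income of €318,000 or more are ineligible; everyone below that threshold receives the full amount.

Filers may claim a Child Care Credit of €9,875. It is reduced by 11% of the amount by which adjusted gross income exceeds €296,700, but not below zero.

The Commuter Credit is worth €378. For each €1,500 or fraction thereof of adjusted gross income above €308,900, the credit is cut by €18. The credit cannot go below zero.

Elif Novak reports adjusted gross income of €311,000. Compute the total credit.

€13,619

Veteran's Credit: €311,000 is below the €318,000 cutoff, so the full €4,975 applies.
Child Care Credit: 11% of the €14,300 excess over €296,700 is €1,573; credit = €9,875 − €1,573 = €8,302.
Commuter Credit: income exceeds €308,900 by €2,100, which is 2 full-or-partial €1,500 increments; reduction = 2 × €18 = €36, leaving €342.
Total: €4,975 + €8,302 + €342 = €13,619.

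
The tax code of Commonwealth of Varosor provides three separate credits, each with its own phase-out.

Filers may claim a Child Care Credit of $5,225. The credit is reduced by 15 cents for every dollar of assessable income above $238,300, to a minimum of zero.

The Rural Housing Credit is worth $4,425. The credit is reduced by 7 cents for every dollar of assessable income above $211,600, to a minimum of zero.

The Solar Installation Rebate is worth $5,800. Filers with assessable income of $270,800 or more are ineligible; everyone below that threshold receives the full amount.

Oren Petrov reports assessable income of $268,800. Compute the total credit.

$6,871

Child Care Credit: 15% of the $30,500 excess over $238,300 is $4,575; credit = $5,225 − $4,575 = $650.
Rural Housing Credit: 7% of the $57,200 excess over $211,600 is $4,004; credit = $4,425 − $4,004 = $421.
Solar Installation Rebate: $268,800 is below the $270,800 cutoff, so the full $5,800 applies.
Total: $650 + $421 + $5,800 = $6,871.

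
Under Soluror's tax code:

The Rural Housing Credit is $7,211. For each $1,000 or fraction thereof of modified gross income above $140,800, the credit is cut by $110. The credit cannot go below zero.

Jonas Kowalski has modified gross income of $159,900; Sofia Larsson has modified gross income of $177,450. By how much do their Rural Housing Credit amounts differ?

$1,870

Jonas ($159,900): Rural Housing Credit: income exceeds $140,800 by $19,100, which is 20 full-or-partial $1,000 increments; reduction = 20 × $110 = $2,200, leaving $5,011.
Sofia ($177,450): Rural Housing Credit: income exceeds $140,800 by $36,650, which is 37 full-or-partial $1,000 increments; reduction = 37 × $110 = $4,070, leaving $3,141.
Difference: |$5,011 − $3,141| = $1,870.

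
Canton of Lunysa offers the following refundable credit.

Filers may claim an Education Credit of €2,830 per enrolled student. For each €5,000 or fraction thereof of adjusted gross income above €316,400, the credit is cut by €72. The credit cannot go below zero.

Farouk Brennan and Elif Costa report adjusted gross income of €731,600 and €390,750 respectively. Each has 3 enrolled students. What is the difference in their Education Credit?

Farouk (€731,600): Education Credit: base = 3 × €2,830 = €8,490. income exceeds €316,400 by €415,200, which is 84 full-or-partial €5,000 increments; reduction = 84 × €72 = €6,048, leaving €2,442.
Elif (€390,750): Education Credit: base = 3 × €2,830 = €8,490. income exceeds €316,400 by €74,350, which is 15 full-or-partial €5,000 increments; reduction = 15 × €72 = €1,080, leaving €7,410.
Difference: |€2,442 − €7,410| = €4,968.

€4,968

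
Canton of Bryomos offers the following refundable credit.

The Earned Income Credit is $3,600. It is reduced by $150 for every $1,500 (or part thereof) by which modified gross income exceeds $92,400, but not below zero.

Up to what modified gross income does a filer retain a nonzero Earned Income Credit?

After 23 increments the reduction is 23 × $150 = $3,450, leaving $150; one more increment wipes it out. Increment 23 ends at excess 23 × $1,500 = $34,500, so the highest qualifying income is $92,400 + $34,500 = $126,900.

$126,900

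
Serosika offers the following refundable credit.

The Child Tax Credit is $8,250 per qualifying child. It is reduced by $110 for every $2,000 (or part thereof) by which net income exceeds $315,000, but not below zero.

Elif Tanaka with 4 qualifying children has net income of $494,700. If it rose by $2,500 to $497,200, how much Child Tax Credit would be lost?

$220

At $494,700 — base = 4 × $8,250 = $33,000. income exceeds $315,000 by $179,700, which is 90 full-or-partial $2,000 increments; reduction = 90 × $110 = $9,900, leaving $23,100.
At $497,200 — base = 4 × $8,250 = $33,000. income exceeds $315,000 by $182,200, which is 92 full-or-partial $2,000 increments; reduction = 92 × $110 = $10,120, leaving $22,880.
Lost: $23,100 − $22,880 = $220.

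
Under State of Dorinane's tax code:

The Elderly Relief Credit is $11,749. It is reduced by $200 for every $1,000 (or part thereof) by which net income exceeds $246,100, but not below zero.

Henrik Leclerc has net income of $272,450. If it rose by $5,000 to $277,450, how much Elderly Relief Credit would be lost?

At $272,450 — income exceeds $246,100 by $26,350, which is 27 full-or-partial $1,000 increments; reduction = 27 × $200 = $5,400, leaving $6,349.
At $277,450 — income exceeds $246,100 by $31,350, which is 32 full-or-partial $1,000 increments; reduction = 32 × $200 = $6,400, leaving $5,349.
Lost: $6,349 − $5,349 = $1,000.

$1,000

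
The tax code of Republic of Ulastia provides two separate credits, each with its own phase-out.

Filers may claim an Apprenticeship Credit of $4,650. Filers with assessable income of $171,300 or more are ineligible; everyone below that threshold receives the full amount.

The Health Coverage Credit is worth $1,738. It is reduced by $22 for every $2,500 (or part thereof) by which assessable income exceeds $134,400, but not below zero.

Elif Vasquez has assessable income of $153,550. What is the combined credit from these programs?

$6,212

Apprenticeship Credit: $153,550 is below the $171,300 cutoff, so the full $4,650 applies.
Health Coverage Credit: income exceeds $134,400 by $19,150, which is 8 full-or-partial $2,500 increments; reduction = 8 × $22 = $176, leaving $1,562.
Total: $4,650 + $1,562 = $6,212.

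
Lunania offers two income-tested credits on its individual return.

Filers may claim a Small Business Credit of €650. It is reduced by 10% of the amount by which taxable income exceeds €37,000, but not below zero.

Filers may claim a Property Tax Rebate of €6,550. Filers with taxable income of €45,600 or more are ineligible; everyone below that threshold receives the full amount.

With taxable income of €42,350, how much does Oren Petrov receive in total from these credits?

Small Business Credit: 10% of the €5,350 excess over €37,000 is €535; credit = €650 − €535 = €115.
Property Tax Rebate: €42,350 is below the €45,600 cutoff, so the full €6,550 applies.
Total: €115 + €6,550 = €6,665.

€6,665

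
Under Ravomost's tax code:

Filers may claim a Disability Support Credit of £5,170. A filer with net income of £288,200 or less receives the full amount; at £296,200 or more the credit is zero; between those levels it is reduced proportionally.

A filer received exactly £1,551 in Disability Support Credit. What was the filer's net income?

£1,551 is 1,551/5,170 of the full £5,170, so 3,619/5,170 of the £8,000 range has been used: income = £288,200 + £8,000 × 3,619/5,170 = £293,800.

£293,800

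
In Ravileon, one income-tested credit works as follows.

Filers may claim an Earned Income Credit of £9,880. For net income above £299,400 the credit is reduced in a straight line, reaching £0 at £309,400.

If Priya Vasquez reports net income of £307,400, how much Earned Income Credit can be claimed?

£1,976

Earned Income Credit: £307,400 is £8,000 into a £10,000 phase-out range, leaving 2,000/10,000 of the credit: £9,880 × 2,000/10,000 = £1,976.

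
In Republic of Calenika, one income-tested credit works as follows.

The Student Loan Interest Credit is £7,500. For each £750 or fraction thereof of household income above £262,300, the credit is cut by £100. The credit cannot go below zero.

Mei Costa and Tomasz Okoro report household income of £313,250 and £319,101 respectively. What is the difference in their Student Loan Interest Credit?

£700

Mei (£313,250): Student Loan Interest Credit: income exceeds £262,300 by £50,950, which is 68 full-or-partial £750 increments; reduction = 68 × £100 = £6,800, leaving £700.
Tomasz (£319,101): Student Loan Interest Credit: income exceeds £262,300 by £56,801 → 76 increments × £100 = £7,600 ≥ base, so the credit is £0.
Difference: |£700 − £0| = £700.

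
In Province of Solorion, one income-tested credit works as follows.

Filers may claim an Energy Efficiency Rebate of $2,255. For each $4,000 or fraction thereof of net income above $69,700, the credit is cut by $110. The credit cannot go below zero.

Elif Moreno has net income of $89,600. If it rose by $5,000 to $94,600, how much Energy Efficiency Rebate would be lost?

At $89,600 — income exceeds $69,700 by $19,900, which is 5 full-or-partial $4,000 increments; reduction = 5 × $110 = $550, leaving $1,705.
At $94,600 — income exceeds $69,700 by $24,900, which is 7 full-or-partial $4,000 increments; reduction = 7 × $110 = $770, leaving $1,485.
Lost: $1,705 − $1,485 = $220.

$220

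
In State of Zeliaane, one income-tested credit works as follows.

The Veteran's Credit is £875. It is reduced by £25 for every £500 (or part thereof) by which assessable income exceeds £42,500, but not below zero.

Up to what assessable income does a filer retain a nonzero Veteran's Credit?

After 34 increments the reduction is 34 × £25 = £850, leaving £25; one more increment wipes it out. Increment 34 ends at excess 34 × £500 = £17,000, so the highest qualifying income is £42,500 + £17,000 = £59,500.

£59,500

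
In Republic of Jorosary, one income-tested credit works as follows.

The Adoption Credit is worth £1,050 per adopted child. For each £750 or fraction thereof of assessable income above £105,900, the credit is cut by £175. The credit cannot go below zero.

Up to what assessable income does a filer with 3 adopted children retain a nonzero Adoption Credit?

Full credit = 3 × £1,050 = £3,150.
After 17 increments the reduction is 17 × £175 = £2,975, leaving £175; one more increment wipes it out. Increment 17 ends at excess 17 × £750 = £12,750, so the highest qualifying income is £105,900 + £12,750 = £118,650.

£118,650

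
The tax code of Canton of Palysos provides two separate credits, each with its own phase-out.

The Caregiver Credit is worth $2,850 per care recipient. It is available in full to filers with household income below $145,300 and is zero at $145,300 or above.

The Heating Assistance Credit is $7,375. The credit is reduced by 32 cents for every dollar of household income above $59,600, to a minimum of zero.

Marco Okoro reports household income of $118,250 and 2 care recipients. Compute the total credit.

Caregiver Credit: base = 2 × $2,850 = $5,700. $118,250 is below the $145,300 cutoff, so the full $5,700 applies.
Heating Assistance Credit: 32% of the $58,650 excess over $59,600 is $18,768 ≥ base, so the credit is $0.
Total: $5,700 + $0 = $5,700.

$5,700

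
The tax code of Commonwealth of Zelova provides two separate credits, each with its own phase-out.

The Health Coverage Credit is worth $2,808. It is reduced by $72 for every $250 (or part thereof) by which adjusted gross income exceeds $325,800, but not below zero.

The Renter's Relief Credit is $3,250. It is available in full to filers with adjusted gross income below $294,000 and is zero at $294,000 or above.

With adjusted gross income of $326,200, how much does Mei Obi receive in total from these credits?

$2,664

Health Coverage Credit: income exceeds $325,800 by $400, which is 2 full-or-partial $250 increments; reduction = 2 × $72 = $144, leaving $2,664.
Renter's Relief Credit: $326,200 meets or exceeds the $294,000 cutoff, so the credit is $0.
Total: $2,664 + $0 = $2,664.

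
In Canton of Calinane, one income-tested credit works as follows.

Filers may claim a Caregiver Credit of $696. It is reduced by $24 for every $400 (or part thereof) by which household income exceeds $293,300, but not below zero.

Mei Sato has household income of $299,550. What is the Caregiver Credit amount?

$312

Caregiver Credit: income exceeds $293,300 by $6,250, which is 16 full-or-partial $400 increments; reduction = 16 × $24 = $384, leaving $312.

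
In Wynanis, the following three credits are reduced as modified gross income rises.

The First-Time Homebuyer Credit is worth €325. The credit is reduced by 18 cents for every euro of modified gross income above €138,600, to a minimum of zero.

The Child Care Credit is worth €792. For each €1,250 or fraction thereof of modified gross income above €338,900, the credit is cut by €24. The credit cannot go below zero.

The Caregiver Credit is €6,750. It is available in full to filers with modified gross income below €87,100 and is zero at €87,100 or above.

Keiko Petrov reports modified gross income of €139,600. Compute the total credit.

€937

First-Time Homebuyer Credit: 18% of the €1,000 excess over €138,600 is €180; credit = €325 − €180 = €145.
Child Care Credit: €139,600 is at or below the €338,900 threshold, so the full €792 applies.
Caregiver Credit: €139,600 meets or exceeds the €87,100 cutoff, so the credit is €0.
Total: €145 + €792 + €0 = €937.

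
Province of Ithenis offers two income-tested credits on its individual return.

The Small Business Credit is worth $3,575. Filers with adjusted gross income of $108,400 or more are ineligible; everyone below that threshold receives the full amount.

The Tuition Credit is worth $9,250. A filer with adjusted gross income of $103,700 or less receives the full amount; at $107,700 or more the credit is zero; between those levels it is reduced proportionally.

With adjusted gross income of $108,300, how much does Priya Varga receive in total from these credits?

$3,575

Small Business Credit: $108,300 is below the $108,400 cutoff, so the full $3,575 applies.
Tuition Credit: $108,300 is at or above $107,700, so the credit is $0.
Total: $3,575 + $0 = $3,575.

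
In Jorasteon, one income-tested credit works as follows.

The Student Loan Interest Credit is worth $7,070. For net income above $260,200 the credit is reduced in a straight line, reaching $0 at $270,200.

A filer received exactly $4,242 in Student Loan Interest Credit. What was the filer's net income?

$4,242 is 4,242/7,070 of the full $7,070, so 2,828/7,070 of the $10,000 range has been used: income = $260,200 + $10,000 × 2,828/7,070 = $264,200.

$264,200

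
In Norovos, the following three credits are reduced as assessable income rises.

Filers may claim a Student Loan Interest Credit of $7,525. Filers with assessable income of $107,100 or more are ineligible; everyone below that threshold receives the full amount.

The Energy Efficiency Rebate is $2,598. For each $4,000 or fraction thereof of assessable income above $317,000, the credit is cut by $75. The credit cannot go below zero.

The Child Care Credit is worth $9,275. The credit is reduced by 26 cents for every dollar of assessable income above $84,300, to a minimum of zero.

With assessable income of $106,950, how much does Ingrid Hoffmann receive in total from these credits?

$13,509

Student Loan Interest Credit: $106,950 is below the $107,100 cutoff, so the full $7,525 applies.
Energy Efficiency Rebate: $106,950 is at or below the $317,000 threshold, so the full $2,598 applies.
Child Care Credit: 26% of the $22,650 excess over $84,300 is $5,889; credit = $9,275 − $5,889 = $3,386.
Total: $7,525 + $2,598 + $3,386 = $13,509.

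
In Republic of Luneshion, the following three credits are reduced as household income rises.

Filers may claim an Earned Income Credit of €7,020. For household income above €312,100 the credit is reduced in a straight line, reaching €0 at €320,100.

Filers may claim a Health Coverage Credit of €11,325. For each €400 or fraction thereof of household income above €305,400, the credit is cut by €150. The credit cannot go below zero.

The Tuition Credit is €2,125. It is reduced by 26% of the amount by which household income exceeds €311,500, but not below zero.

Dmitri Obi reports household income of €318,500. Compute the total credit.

Earned Income Credit: €318,500 is €6,400 into a €8,000 phase-out range, leaving 1,600/8,000 of the credit: €7,020 × 1,600/8,000 = €1,404.
Health Coverage Credit: income exceeds €305,400 by €13,100, which is 33 full-or-partial €400 increments; reduction = 33 × €150 = €4,950, leaving €6,375.
Tuition Credit: 26% of the €7,000 excess over €311,500 is €1,820; credit = €2,125 − €1,820 = €305.
Total: €1,404 + €6,375 + €305 = €8,084.

€8,084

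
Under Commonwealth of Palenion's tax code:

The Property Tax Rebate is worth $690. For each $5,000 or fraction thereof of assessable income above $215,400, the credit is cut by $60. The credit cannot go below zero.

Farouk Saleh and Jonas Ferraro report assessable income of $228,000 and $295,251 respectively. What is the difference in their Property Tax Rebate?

$510

Farouk ($228,000): Property Tax Rebate: income exceeds $215,400 by $12,600, which is 3 full-or-partial $5,000 increments; reduction = 3 × $60 = $180, leaving $510.
Jonas ($295,251): Property Tax Rebate: income exceeds $215,400 by $79,851 → 16 increments × $60 = $960 ≥ base, so the credit is $0.
Difference: |$510 − $0| = $510.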